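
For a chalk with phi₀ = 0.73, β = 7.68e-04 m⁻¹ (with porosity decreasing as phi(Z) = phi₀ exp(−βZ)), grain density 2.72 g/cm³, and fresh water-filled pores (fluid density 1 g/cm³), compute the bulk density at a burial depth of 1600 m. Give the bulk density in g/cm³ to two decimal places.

Working in km (1 km = 1000 m; β in km⁻¹ = β in m⁻¹ × 1000):
Porosity at depth: phi = 0.73·exp(−0.768×1.6) = 0.73×0.2926 = 0.2136
Bulk density: ρ_b = (1−phi)ρ_g + phi·ρ_f = 0.7864×2.72 + 0.2136×1
       = 2.139 + 0.214 = 2.353 g/cm³

2.35 g/cm³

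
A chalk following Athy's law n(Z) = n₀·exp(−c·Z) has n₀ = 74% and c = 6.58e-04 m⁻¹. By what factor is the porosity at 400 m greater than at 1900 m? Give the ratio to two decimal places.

2.68

Working in km (1 km = 1000 m; c in km⁻¹ = c in m⁻¹ × 1000):
n(Z₁)/n(Z₂) = e^(−c·Z₁)/e^(−c·Z₂) = e^{c(Z₂−Z₁)}
= exp(0.658 × 1.5) = exp(0.987) = 2.6832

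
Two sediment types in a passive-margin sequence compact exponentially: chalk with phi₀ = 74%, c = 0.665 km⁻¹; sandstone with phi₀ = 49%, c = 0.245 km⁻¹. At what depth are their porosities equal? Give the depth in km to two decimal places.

0.98 km

Set phi₀ₐ e^(−cₐz) = phi₀ᵦ e^(−cᵦz) ⇒ ln(phi₀ₐ/phi₀ᵦ) = (cₐ − cᵦ)·z
z = ln(0.74/0.49) / (0.665 − 0.245) = 0.4122 / 0.42 = 0.982 km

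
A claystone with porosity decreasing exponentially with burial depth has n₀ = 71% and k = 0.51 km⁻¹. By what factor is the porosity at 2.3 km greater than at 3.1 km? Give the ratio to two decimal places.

n(d₁)/n(d₂) = e^(−k·d₁)/e^(−k·d₂) = e^{k(d₂−d₁)}
= exp(0.51 × 0.8) = exp(0.408) = 1.5038

1.50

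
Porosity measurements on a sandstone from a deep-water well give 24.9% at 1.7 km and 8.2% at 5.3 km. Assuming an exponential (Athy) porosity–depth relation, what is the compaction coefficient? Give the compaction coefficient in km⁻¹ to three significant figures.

0.309 km⁻¹

Athy: φ(Z) = φ₀ e^(−kZ) ⇒ φ₁/φ₂ = e^{k(Z₂−Z₁)} ⇒ k = ln(φ₁/φ₂)/(Z₂−Z₁)
k = ln(0.249/0.082) / (5.3 − 1.7) = ln(3.037) / 3.6 = 1.1107 / 3.6 = 0.3085 km⁻¹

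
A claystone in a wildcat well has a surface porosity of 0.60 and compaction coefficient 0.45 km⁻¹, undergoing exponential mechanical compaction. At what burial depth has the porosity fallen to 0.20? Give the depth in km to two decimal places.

Invert Athy's law: d = ln(φ₀/φ) / β
d = ln(0.6/0.2) / 0.45 = ln(3) / 0.45 = 1.0986 / 0.45 = 2.441 km

2.44 km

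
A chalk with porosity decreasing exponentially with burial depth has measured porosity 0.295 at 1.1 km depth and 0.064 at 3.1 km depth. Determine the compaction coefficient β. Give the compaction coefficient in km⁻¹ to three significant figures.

0.764 km⁻¹

Athy: n(z) = n₀ e^(−βz) ⇒ n₁/n₂ = e^{β(z₂−z₁)} ⇒ β = ln(n₁/n₂)/(z₂−z₁)
β = ln(0.295/0.064) / (3.1 − 1.1) = ln(4.609) / 2 = 1.5281 / 2 = 0.764 km⁻¹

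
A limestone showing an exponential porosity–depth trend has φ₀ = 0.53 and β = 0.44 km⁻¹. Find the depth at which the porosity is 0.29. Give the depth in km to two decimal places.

Invert Athy's law: Z = ln(φ₀/φ) / β
Z = ln(0.53/0.29) / 0.44 = ln(1.828) / 0.44 = 0.6030 / 0.44 = 1.370 km

1.37 km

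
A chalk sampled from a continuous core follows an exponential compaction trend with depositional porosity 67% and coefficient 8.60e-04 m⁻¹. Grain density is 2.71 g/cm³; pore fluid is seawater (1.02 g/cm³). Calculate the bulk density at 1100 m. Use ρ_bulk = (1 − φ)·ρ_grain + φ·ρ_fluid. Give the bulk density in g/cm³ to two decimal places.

2.27 g/cm³

Working in km (1 km = 1000 m; β in km⁻¹ = β in m⁻¹ × 1000):
Porosity at depth: phi = 0.67·exp(−0.86×1.1) = 0.67×0.3883 = 0.2602
Bulk density: ρ_b = (1−phi)ρ_g + phi·ρ_f = 0.7398×2.71 + 0.2602×1.02
       = 2.005 + 0.265 = 2.270 g/cm³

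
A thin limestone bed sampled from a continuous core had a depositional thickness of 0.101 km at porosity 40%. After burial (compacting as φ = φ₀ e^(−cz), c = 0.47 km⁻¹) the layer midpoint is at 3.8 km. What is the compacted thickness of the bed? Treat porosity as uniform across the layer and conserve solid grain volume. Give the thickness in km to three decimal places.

Porosity at 3.8 km: φ = 0.4·exp(−0.47×3.8) = 0.0671
Solid-volume conservation: h(1−φ) = h₀(1−φ₀) ⇒ h = h₀·(1−φ₀)/(1−φ)
h = 0.101 × (1 − 0.4)/(1 − 0.0671) = 0.101 × 0.6431 = 0.0650 km

0.065 km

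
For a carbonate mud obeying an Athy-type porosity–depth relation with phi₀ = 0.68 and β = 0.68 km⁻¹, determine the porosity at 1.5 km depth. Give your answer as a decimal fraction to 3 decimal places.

phi = phi₀·exp(−β·z) = 0.68 × exp(−0.68 × 1.5) = 0.68 × exp(−1.02)
  = 0.68 × 0.3606 = 0.2452

0.245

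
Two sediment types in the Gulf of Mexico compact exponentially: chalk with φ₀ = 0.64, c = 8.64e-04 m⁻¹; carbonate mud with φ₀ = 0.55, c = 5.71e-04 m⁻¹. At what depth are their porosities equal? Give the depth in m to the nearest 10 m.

Working in km (1 km = 1000 m; c in km⁻¹ = c in m⁻¹ × 1000):
Set φ₀ₐ e^(−cₐd) = φ₀ᵦ e^(−cᵦd) ⇒ ln(φ₀ₐ/φ₀ᵦ) = (cₐ − cᵦ)·d
d = ln(0.64/0.55) / (0.864 − 0.571) = 0.1515 / 0.293 = 0.517 km

520 m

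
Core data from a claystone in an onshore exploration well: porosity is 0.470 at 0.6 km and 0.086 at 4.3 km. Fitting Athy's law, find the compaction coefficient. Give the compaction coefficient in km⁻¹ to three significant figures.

0.459 km⁻¹

Athy: φ(z) = φ₀ e^(−kz) ⇒ φ₁/φ₂ = e^{k(z₂−z₁)} ⇒ k = ln(φ₁/φ₂)/(z₂−z₁)
k = ln(0.47/0.086) / (4.3 − 0.6) = ln(5.465) / 3.7 = 1.6984 / 3.7 = 0.459 km⁻¹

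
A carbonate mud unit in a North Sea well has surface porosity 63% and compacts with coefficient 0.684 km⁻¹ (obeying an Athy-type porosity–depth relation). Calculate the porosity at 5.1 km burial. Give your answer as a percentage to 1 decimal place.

n = n₀·exp(−c·Z) = 0.63 × exp(−0.684 × 5.1) = 0.63 × exp(−3.488)
  = 0.63 × 0.0305 = 0.0192

1.9%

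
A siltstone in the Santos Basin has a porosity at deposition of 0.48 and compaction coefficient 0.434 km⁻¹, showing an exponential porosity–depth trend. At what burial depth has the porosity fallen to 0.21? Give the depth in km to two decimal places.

1.90 km

Invert Athy's law: z = ln(φ₀/φ) / c
z = ln(0.48/0.21) / 0.434 = ln(2.286) / 0.434 = 0.8267 / 0.434 = 1.905 km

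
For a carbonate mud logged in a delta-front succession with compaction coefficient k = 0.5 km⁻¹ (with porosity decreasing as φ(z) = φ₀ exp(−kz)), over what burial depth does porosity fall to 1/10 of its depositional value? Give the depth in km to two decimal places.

φ/φ₀ = 1/10 ⇒ exp(−k·z) = 1/10 ⇒ z = ln(10) / k
z = 2.3026 / 0.5 = 4.605 km

4.61 km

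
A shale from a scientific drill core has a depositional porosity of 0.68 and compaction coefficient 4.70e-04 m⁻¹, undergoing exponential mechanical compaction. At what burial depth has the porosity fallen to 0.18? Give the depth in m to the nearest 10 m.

2830 m

Working in km (1 km = 1000 m; k in km⁻¹ = k in m⁻¹ × 1000):
Invert Athy's law: Z = ln(n₀/n) / k
Z = ln(0.68/0.18) / 0.47 = ln(3.778) / 0.47 = 1.3291 / 0.47 = 2.828 km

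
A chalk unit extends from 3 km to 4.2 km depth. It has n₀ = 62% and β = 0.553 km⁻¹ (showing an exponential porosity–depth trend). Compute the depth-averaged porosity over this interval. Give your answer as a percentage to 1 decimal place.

8.6%

⟨n⟩ = (1/(d₂−d₁)) ∫ n₀ e^(−βd) dd = n₀·(e^(−β·d₁) − e^(−β·d₂)) / (β·(d₂−d₁))
e^(−0.553×3) = 0.1903; e^(−0.553×4.2) = 0.0980
⟨n⟩ = 0.62 × (0.1903 − 0.0980) / (0.553 × 1.2) = 0.62 × 0.1391 = 0.0862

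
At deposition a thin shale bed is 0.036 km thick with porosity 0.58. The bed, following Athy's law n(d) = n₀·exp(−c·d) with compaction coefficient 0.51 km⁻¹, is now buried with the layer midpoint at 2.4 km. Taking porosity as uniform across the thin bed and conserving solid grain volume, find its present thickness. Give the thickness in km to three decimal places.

Porosity at 2.4 km: n = 0.58·exp(−0.51×2.4) = 0.1705
Solid-volume conservation: h(1−n) = h₀(1−n₀) ⇒ h = h₀·(1−n₀)/(1−n)
h = 0.036 × (1 − 0.58)/(1 − 0.1705) = 0.036 × 0.5064 = 0.0182 km

0.018 km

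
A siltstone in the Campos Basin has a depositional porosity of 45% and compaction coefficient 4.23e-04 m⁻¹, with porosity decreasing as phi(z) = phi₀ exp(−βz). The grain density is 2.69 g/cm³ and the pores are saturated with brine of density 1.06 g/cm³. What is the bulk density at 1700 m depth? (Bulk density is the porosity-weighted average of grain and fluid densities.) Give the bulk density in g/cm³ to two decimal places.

Working in km (1 km = 1000 m; β in km⁻¹ = β in m⁻¹ × 1000):
Porosity at depth: phi = 0.45·exp(−0.423×1.7) = 0.45×0.4872 = 0.2192
Bulk density: ρ_b = (1−phi)ρ_g + phi·ρ_f = 0.7808×2.69 + 0.2192×1.06
       = 2.100 + 0.232 = 2.333 g/cm³

2.33 g/cm³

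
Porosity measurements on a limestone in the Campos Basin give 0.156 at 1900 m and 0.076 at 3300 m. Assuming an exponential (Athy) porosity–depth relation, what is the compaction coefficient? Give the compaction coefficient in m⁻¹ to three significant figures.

Working in km (1 km = 1000 m; β in km⁻¹ = β in m⁻¹ × 1000):
Athy: φ(Z) = φ₀ e^(−βZ) ⇒ φ₁/φ₂ = e^{β(Z₂−Z₁)} ⇒ β = ln(φ₁/φ₂)/(Z₂−Z₁)
β = ln(0.156/0.076) / (3.3 − 1.9) = ln(2.053) / 1.4 = 0.7191 / 1.4 = 0.5137 km⁻¹

0.000514 m⁻¹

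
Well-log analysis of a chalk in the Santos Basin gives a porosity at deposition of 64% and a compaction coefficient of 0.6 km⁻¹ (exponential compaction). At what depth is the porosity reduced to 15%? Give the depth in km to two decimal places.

2.42 km

Invert Athy's law: Z = ln(n₀/n) / k
Z = ln(0.64/0.15) / 0.6 = ln(4.267) / 0.6 = 1.4508 / 0.6 = 2.418 km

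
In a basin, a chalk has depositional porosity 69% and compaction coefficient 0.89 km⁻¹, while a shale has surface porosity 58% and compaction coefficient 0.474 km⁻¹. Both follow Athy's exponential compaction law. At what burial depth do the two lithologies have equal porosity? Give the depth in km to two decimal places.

Set n₀ₐ e^(−cₐd) = n₀ᵦ e^(−cᵦd) ⇒ ln(n₀ₐ/n₀ᵦ) = (cₐ − cᵦ)·d
d = ln(0.69/0.58) / (0.89 − 0.474) = 0.1737 / 0.416 = 0.417 km

0.42 km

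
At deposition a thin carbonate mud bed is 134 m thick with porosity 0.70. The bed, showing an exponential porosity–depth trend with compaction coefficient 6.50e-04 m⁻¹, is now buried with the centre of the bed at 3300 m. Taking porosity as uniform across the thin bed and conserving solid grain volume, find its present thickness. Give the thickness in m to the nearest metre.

44 m

Working in km (1 km = 1000 m; β in km⁻¹ = β in m⁻¹ × 1000):
Porosity at 3.3 km: phi = 0.7·exp(−0.65×3.3) = 0.0819
Solid-volume conservation: h(1−phi) = h₀(1−phi₀) ⇒ h = h₀·(1−phi₀)/(1−phi)
h = 0.134 × (1 − 0.7)/(1 − 0.0819) = 0.134 × 0.3268 = 0.0438 km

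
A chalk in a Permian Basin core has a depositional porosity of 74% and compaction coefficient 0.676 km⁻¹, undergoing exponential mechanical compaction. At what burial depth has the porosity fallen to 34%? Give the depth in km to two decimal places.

1.15 km

Invert Athy's law: z = ln(phi₀/phi) / β
z = ln(0.74/0.34) / 0.676 = ln(2.176) / 0.676 = 0.7777 / 0.676 = 1.150 km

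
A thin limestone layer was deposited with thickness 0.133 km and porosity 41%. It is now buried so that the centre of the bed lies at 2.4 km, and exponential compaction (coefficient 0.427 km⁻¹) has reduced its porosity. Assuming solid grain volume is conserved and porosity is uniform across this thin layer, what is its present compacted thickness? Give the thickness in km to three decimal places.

Porosity at 2.4 km: n = 0.41·exp(−0.427×2.4) = 0.1471
Solid-volume conservation: h(1−n) = h₀(1−n₀) ⇒ h = h₀·(1−n₀)/(1−n)
h = 0.133 × (1 − 0.41)/(1 − 0.1471) = 0.133 × 0.6918 = 0.0920 km

0.092 km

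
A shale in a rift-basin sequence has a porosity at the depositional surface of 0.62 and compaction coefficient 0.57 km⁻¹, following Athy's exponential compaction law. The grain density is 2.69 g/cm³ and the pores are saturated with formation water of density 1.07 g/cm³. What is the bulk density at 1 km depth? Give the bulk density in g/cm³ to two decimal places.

2.12 g/cm³

Porosity at depth: φ = 0.62·exp(−0.57×1) = 0.62×0.5655 = 0.3506
Bulk density: ρ_b = (1−φ)ρ_g + φ·ρ_f = 0.6494×2.69 + 0.3506×1.07
       = 1.747 + 0.375 = 2.122 g/cm³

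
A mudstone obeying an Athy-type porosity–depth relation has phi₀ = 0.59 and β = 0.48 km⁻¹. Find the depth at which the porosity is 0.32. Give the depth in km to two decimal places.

Invert Athy's law: z = ln(phi₀/phi) / β
z = ln(0.59/0.32) / 0.48 = ln(1.844) / 0.48 = 0.6118 / 0.48 = 1.275 km

1.27 km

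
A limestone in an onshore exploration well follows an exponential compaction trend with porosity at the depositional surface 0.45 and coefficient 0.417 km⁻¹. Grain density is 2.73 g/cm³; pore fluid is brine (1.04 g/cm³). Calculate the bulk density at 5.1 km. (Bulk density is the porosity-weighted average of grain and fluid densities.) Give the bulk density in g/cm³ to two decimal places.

2.64 g/cm³

Porosity at depth: phi = 0.45·exp(−0.417×5.1) = 0.45×0.1192 = 0.0537
Bulk density: ρ_b = (1−phi)ρ_g + phi·ρ_f = 0.9463×2.73 + 0.0537×1.04
       = 2.584 + 0.056 = 2.639 g/cm³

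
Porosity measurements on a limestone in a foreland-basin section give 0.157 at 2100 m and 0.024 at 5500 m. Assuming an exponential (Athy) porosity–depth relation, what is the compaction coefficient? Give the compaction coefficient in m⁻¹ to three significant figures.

Working in km (1 km = 1000 m; k in km⁻¹ = k in m⁻¹ × 1000):
Athy: n(z) = n₀ e^(−kz) ⇒ n₁/n₂ = e^{k(z₂−z₁)} ⇒ k = ln(n₁/n₂)/(z₂−z₁)
k = ln(0.157/0.024) / (5.5 − 2.1) = ln(6.542) / 3.4 = 1.8782 / 3.4 = 0.5524 km⁻¹

0.000552 m⁻¹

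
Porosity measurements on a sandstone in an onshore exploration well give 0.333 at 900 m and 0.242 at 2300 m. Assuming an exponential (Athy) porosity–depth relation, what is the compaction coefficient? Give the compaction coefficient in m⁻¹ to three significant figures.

0.000228 m⁻¹

Working in km (1 km = 1000 m; c in km⁻¹ = c in m⁻¹ × 1000):
Athy: phi(d) = phi₀ e^(−cd) ⇒ phi₁/phi₂ = e^{c(d₂−d₁)} ⇒ c = ln(phi₁/phi₂)/(d₂−d₁)
c = ln(0.333/0.242) / (2.3 − 0.9) = ln(1.376) / 1.4 = 0.3192 / 1.4 = 0.228 km⁻¹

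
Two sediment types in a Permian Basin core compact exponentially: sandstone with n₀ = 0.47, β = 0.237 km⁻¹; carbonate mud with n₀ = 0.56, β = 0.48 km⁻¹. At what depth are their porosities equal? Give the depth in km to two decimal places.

0.72 km

Set n₀ₐ e^(−βₐZ) = n₀ᵦ e^(−βᵦZ) ⇒ ln(n₀ₐ/n₀ᵦ) = (βₐ − βᵦ)·Z
Z = ln(0.47/0.56) / (0.237 − 0.48) = -0.1752 / -0.243 = 0.721 km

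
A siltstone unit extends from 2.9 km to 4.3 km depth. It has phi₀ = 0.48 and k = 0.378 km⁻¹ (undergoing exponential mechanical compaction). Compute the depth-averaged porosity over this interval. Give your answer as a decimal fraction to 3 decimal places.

⟨phi⟩ = (1/(d₂−d₁)) ∫ phi₀ e^(−kd) dd = phi₀·(e^(−k·d₁) − e^(−k·d₂)) / (k·(d₂−d₁))
e^(−0.378×2.9) = 0.3341; e^(−0.378×4.3) = 0.1968
⟨phi⟩ = 0.48 × (0.3341 − 0.1968) / (0.378 × 1.4) = 0.48 × 0.2595 = 0.1245

0.125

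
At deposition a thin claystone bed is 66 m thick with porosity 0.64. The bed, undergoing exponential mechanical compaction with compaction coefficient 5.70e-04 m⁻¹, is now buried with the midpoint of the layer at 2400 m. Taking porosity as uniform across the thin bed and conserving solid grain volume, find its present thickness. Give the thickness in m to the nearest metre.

Working in km (1 km = 1000 m; β in km⁻¹ = β in m⁻¹ × 1000):
Porosity at 2.4 km: phi = 0.64·exp(−0.57×2.4) = 0.1630
Solid-volume conservation: h(1−phi) = h₀(1−phi₀) ⇒ h = h₀·(1−phi₀)/(1−phi)
h = 0.066 × (1 − 0.64)/(1 − 0.1630) = 0.066 × 0.4301 = 0.0284 km

28 m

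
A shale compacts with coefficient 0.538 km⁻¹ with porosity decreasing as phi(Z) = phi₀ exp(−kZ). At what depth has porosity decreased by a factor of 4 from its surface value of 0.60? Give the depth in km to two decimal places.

phi/phi₀ = 1/4 ⇒ exp(−k·Z) = 1/4 ⇒ Z = ln(4) / k
Z = 1.3863 / 0.538 = 2.577 km

2.58 km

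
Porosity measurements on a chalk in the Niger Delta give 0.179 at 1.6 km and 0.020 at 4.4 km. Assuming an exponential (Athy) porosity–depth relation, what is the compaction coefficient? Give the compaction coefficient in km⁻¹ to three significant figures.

Athy: n(Z) = n₀ e^(−kZ) ⇒ n₁/n₂ = e^{k(Z₂−Z₁)} ⇒ k = ln(n₁/n₂)/(Z₂−Z₁)
k = ln(0.179/0.02) / (4.4 − 1.6) = ln(8.95) / 2.8 = 2.1917 / 2.8 = 0.7827 km⁻¹

0.783 km⁻¹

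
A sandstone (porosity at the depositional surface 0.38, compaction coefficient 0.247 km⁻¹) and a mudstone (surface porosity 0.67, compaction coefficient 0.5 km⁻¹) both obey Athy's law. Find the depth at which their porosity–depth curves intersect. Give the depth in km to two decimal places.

Set phi₀ₐ e^(−βₐd) = phi₀ᵦ e^(−βᵦd) ⇒ ln(phi₀ₐ/phi₀ᵦ) = (βₐ − βᵦ)·d
d = ln(0.38/0.67) / (0.247 − 0.5) = -0.5671 / -0.253 = 2.242 km

2.24 km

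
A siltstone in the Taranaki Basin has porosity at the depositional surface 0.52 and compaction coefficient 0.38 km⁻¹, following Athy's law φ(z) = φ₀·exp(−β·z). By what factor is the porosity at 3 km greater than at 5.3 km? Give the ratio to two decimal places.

2.40

φ(z₁)/φ(z₂) = e^(−β·z₁)/e^(−β·z₂) = e^{β(z₂−z₁)}
= exp(0.38 × 2.3) = exp(0.874) = 2.3965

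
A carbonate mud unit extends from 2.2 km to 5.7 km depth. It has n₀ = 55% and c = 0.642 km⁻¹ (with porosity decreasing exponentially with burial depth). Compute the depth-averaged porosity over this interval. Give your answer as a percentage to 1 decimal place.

5.3%

⟨n⟩ = (1/(d₂−d₁)) ∫ n₀ e^(−cd) dd = n₀·(e^(−c·d₁) − e^(−c·d₂)) / (c·(d₂−d₁))
e^(−0.642×2.2) = 0.2436; e^(−0.642×5.7) = 0.0257
⟨n⟩ = 0.55 × (0.2436 − 0.0257) / (0.642 × 3.5) = 0.55 × 0.0969 = 0.0533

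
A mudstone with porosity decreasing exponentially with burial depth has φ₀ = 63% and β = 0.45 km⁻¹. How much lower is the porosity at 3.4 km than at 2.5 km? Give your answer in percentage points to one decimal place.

φ(2.5) = 0.63·e^(−0.45×2.5) = 0.2045
φ(3.4) = 0.63·e^(−0.45×3.4) = 0.1364
Δφ = 0.2045 − 0.1364 = 0.0681

6.8 percentage points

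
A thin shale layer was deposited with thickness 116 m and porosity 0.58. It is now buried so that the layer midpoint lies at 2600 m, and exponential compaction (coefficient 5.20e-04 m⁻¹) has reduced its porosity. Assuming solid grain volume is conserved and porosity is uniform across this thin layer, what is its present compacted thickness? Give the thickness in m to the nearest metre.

Working in km (1 km = 1000 m; c in km⁻¹ = c in m⁻¹ × 1000):
Porosity at 2.6 km: phi = 0.58·exp(−0.52×2.6) = 0.1501
Solid-volume conservation: h(1−phi) = h₀(1−phi₀) ⇒ h = h₀·(1−phi₀)/(1−phi)
h = 0.116 × (1 − 0.58)/(1 − 0.1501) = 0.116 × 0.4942 = 0.0573 km

57 m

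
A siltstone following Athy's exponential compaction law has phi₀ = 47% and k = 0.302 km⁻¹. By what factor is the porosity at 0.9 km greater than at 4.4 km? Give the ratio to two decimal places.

phi(Z₁)/phi(Z₂) = e^(−k·Z₁)/e^(−k·Z₂) = e^{k(Z₂−Z₁)}
= exp(0.302 × 3.5) = exp(1.057) = 2.8777

2.88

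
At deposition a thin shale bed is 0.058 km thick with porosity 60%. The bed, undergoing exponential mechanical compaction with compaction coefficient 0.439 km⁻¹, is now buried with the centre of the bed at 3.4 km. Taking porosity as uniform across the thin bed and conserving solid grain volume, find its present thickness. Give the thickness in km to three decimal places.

0.027 km

Porosity at 3.4 km: phi = 0.6·exp(−0.439×3.4) = 0.1349
Solid-volume conservation: h(1−phi) = h₀(1−phi₀) ⇒ h = h₀·(1−phi₀)/(1−phi)
h = 0.058 × (1 − 0.6)/(1 − 0.1349) = 0.058 × 0.4624 = 0.0268 km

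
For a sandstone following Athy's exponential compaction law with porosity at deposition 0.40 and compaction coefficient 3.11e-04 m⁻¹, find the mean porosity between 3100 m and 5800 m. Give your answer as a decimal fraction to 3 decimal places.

Working in km (1 km = 1000 m; c in km⁻¹ = c in m⁻¹ × 1000):
⟨φ⟩ = (1/(z₂−z₁)) ∫ φ₀ e^(−cz) dz = φ₀·(e^(−c·z₁) − e^(−c·z₂)) / (c·(z₂−z₁))
e^(−0.311×3.1) = 0.3813; e^(−0.311×5.8) = 0.1647
⟨φ⟩ = 0.4 × (0.3813 − 0.1647) / (0.311 × 2.7) = 0.4 × 0.2580 = 0.1032

0.103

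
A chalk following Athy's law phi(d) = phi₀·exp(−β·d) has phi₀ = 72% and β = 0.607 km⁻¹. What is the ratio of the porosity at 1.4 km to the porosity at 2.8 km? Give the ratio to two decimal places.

2.34

phi(d₁)/phi(d₂) = e^(−β·d₁)/e^(−β·d₂) = e^{β(d₂−d₁)}
= exp(0.607 × 1.4) = exp(0.8498) = 2.3392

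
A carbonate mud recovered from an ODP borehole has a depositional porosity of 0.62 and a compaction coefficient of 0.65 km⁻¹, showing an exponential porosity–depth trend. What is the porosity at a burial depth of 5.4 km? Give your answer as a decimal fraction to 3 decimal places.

0.019

n = n₀·exp(−k·z) = 0.62 × exp(−0.65 × 5.4) = 0.62 × exp(−3.51)
  = 0.62 × 0.0299 = 0.0185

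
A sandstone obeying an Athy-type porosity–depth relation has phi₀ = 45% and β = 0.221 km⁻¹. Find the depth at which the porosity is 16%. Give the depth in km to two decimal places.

Invert Athy's law: Z = ln(phi₀/phi) / β
Z = ln(0.45/0.16) / 0.221 = ln(2.812) / 0.221 = 1.0341 / 0.221 = 4.679 km

4.68 km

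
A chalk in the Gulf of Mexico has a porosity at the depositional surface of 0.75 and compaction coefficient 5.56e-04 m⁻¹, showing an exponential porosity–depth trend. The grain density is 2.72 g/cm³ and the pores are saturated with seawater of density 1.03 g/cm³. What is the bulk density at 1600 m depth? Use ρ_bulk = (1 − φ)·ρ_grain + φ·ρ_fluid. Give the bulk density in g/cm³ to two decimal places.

Working in km (1 km = 1000 m; k in km⁻¹ = k in m⁻¹ × 1000):
Porosity at depth: phi = 0.75·exp(−0.556×1.6) = 0.75×0.4108 = 0.3081
Bulk density: ρ_b = (1−phi)ρ_g + phi·ρ_f = 0.6919×2.72 + 0.3081×1.03
       = 1.882 + 0.317 = 2.199 g/cm³

2.20 g/cm³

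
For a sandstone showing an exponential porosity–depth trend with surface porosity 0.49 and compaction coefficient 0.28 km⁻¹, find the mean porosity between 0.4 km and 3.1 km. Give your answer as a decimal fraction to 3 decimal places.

0.307

⟨φ⟩ = (1/(z₂−z₁)) ∫ φ₀ e^(−kz) dz = φ₀·(e^(−k·z₁) − e^(−k·z₂)) / (k·(z₂−z₁))
e^(−0.28×0.4) = 0.8940; e^(−0.28×3.1) = 0.4198
⟨φ⟩ = 0.49 × (0.8940 − 0.4198) / (0.28 × 2.7) = 0.49 × 0.6273 = 0.3074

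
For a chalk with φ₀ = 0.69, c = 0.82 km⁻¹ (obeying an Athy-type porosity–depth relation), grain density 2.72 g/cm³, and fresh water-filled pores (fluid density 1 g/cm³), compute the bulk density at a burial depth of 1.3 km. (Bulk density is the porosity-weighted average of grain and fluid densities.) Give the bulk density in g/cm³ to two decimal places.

Porosity at depth: φ = 0.69·exp(−0.82×1.3) = 0.69×0.3444 = 0.2376
Bulk density: ρ_b = (1−φ)ρ_g + φ·ρ_f = 0.7624×2.72 + 0.2376×1
       = 2.074 + 0.238 = 2.311 g/cm³

2.31 g/cm³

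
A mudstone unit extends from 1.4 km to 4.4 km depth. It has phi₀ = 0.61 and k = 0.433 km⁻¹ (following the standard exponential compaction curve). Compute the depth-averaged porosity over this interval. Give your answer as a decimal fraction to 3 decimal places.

⟨phi⟩ = (1/(Z₂−Z₁)) ∫ phi₀ e^(−kZ) dZ = phi₀·(e^(−k·Z₁) − e^(−k·Z₂)) / (k·(Z₂−Z₁))
e^(−0.433×1.4) = 0.5454; e^(−0.433×4.4) = 0.1488
⟨phi⟩ = 0.61 × (0.5454 − 0.1488) / (0.433 × 3) = 0.61 × 0.3053 = 0.1863

0.186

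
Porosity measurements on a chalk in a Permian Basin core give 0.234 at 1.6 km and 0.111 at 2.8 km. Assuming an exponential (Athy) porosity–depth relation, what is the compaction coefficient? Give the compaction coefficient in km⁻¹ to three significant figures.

0.621 km⁻¹

Athy: phi(z) = phi₀ e^(−βz) ⇒ phi₁/phi₂ = e^{β(z₂−z₁)} ⇒ β = ln(phi₁/phi₂)/(z₂−z₁)
β = ln(0.234/0.111) / (2.8 − 1.6) = ln(2.108) / 1.2 = 0.7458 / 1.2 = 0.6215 km⁻¹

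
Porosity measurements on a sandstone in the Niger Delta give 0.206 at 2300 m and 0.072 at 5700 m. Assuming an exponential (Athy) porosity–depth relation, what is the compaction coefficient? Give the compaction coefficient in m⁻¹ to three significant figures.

0.000309 m⁻¹

Working in km (1 km = 1000 m; k in km⁻¹ = k in m⁻¹ × 1000):
Athy: n(d) = n₀ e^(−kd) ⇒ n₁/n₂ = e^{k(d₂−d₁)} ⇒ k = ln(n₁/n₂)/(d₂−d₁)
k = ln(0.206/0.072) / (5.7 − 2.3) = ln(2.861) / 3.4 = 1.0512 / 3.4 = 0.3092 km⁻¹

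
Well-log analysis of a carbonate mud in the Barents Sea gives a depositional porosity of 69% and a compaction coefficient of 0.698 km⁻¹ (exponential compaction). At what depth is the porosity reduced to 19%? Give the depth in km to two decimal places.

Invert Athy's law: Z = ln(φ₀/φ) / k
Z = ln(0.69/0.19) / 0.698 = ln(3.632) / 0.698 = 1.2897 / 0.698 = 1.848 km

1.85 km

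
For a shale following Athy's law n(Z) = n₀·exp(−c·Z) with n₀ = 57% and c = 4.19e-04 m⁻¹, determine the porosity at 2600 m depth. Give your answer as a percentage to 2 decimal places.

19.18%

Working in km (1 km = 1000 m; c in km⁻¹ = c in m⁻¹ × 1000):
n = n₀·exp(−c·Z) = 0.57 × exp(−0.419 × 2.6) = 0.57 × exp(−1.089)
  = 0.57 × 0.3364 = 0.1918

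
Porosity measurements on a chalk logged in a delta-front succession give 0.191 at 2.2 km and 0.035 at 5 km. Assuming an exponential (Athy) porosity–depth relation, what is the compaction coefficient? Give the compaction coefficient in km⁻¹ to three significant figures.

0.606 km⁻¹

Athy: φ(d) = φ₀ e^(−cd) ⇒ φ₁/φ₂ = e^{c(d₂−d₁)} ⇒ c = ln(φ₁/φ₂)/(d₂−d₁)
c = ln(0.191/0.035) / (5 − 2.2) = ln(5.457) / 2.8 = 1.6969 / 2.8 = 0.606 km⁻¹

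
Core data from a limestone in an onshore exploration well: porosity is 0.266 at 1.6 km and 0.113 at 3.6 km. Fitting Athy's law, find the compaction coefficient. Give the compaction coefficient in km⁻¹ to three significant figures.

Athy: φ(d) = φ₀ e^(−kd) ⇒ φ₁/φ₂ = e^{k(d₂−d₁)} ⇒ k = ln(φ₁/φ₂)/(d₂−d₁)
k = ln(0.266/0.113) / (3.6 − 1.6) = ln(2.354) / 2 = 0.8561 / 2 = 0.4281 km⁻¹

0.428 km⁻¹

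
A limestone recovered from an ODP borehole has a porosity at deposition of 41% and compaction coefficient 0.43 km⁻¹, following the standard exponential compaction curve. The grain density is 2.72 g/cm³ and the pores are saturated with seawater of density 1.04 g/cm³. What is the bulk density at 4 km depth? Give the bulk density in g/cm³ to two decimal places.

2.60 g/cm³

Porosity at depth: phi = 0.41·exp(−0.43×4) = 0.41×0.1791 = 0.0734
Bulk density: ρ_b = (1−phi)ρ_g + phi·ρ_f = 0.9266×2.72 + 0.0734×1.04
       = 2.520 + 0.076 = 2.597 g/cm³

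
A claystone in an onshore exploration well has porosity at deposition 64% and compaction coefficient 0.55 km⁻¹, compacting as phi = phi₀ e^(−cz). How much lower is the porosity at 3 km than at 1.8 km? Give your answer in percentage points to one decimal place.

11.5 percentage points

phi(1.8) = 0.64·e^(−0.55×1.8) = 0.2378
phi(3) = 0.64·e^(−0.55×3) = 0.1229
Δphi = 0.2378 − 0.1229 = 0.1149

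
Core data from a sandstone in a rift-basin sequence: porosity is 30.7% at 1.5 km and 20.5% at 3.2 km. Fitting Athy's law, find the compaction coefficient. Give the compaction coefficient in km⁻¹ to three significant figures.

0.238 km⁻¹

Athy: φ(Z) = φ₀ e^(−βZ) ⇒ φ₁/φ₂ = e^{β(Z₂−Z₁)} ⇒ β = ln(φ₁/φ₂)/(Z₂−Z₁)
β = ln(0.307/0.205) / (3.2 − 1.5) = ln(1.498) / 1.7 = 0.4038 / 1.7 = 0.2376 km⁻¹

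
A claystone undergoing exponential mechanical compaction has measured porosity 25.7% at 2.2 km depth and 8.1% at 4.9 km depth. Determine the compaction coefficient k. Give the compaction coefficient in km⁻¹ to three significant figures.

0.428 km⁻¹

Athy: φ(d) = φ₀ e^(−kd) ⇒ φ₁/φ₂ = e^{k(d₂−d₁)} ⇒ k = ln(φ₁/φ₂)/(d₂−d₁)
k = ln(0.257/0.081) / (4.9 − 2.2) = ln(3.173) / 2.7 = 1.1546 / 2.7 = 0.4276 km⁻¹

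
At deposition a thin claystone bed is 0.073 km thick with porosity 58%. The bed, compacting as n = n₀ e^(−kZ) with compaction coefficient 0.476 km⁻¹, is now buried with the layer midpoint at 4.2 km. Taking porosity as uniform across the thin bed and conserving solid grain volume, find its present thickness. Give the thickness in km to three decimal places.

0.033 km

Porosity at 4.2 km: n = 0.58·exp(−0.476×4.2) = 0.0786
Solid-volume conservation: h(1−n) = h₀(1−n₀) ⇒ h = h₀·(1−n₀)/(1−n)
h = 0.073 × (1 − 0.58)/(1 − 0.0786) = 0.073 × 0.4558 = 0.0333 km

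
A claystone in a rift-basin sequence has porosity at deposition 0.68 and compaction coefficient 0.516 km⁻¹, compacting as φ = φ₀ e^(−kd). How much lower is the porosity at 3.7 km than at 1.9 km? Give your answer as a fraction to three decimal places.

φ(1.9) = 0.68·e^(−0.516×1.9) = 0.2551
φ(3.7) = 0.68·e^(−0.516×3.7) = 0.1008
Δφ = 0.2551 − 0.1008 = 0.1543

0.154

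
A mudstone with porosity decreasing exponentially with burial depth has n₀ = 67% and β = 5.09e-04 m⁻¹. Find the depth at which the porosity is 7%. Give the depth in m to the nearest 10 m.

Working in km (1 km = 1000 m; β in km⁻¹ = β in m⁻¹ × 1000):
Invert Athy's law: d = ln(n₀/n) / β
d = ln(0.67/0.07) / 0.509 = ln(9.571) / 0.509 = 2.2588 / 0.509 = 4.438 km

4440 m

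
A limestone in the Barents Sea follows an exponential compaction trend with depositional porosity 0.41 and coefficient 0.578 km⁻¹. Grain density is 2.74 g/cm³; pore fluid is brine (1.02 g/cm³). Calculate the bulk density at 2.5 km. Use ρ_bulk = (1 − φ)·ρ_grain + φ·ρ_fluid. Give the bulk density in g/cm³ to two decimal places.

Porosity at depth: phi = 0.41·exp(−0.578×2.5) = 0.41×0.2357 = 0.0967
Bulk density: ρ_b = (1−phi)ρ_g + phi·ρ_f = 0.9033×2.74 + 0.0967×1.02
       = 2.475 + 0.099 = 2.574 g/cm³

2.57 g/cm³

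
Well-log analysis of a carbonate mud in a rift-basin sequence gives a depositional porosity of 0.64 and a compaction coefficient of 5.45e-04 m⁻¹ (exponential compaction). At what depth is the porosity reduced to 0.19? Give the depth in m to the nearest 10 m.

Working in km (1 km = 1000 m; k in km⁻¹ = k in m⁻¹ × 1000):
Invert Athy's law: Z = ln(φ₀/φ) / k
Z = ln(0.64/0.19) / 0.545 = ln(3.368) / 0.545 = 1.2144 / 0.545 = 2.228 km

2230 m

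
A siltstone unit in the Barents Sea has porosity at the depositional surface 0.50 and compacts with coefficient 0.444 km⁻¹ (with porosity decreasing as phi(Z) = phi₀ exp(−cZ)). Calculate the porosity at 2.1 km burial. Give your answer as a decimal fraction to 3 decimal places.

0.197

phi = phi₀·exp(−c·Z) = 0.5 × exp(−0.444 × 2.1) = 0.5 × exp(−0.9324)
  = 0.5 × 0.3936 = 0.1968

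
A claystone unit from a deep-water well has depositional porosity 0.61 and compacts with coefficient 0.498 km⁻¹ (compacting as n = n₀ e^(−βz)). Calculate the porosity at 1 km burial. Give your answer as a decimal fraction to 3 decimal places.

n = n₀·exp(−β·z) = 0.61 × exp(−0.498 × 1) = 0.61 × exp(−0.498)
  = 0.61 × 0.6077 = 0.3707

0.371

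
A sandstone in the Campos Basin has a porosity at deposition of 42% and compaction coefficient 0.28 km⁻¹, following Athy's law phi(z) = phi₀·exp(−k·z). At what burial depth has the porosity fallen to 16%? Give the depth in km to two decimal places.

Invert Athy's law: z = ln(phi₀/phi) / k
z = ln(0.42/0.16) / 0.28 = ln(2.625) / 0.28 = 0.9651 / 0.28 = 3.447 km

3.45 km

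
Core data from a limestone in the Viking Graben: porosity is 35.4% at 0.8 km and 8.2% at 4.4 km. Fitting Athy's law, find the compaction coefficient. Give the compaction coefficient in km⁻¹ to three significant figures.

0.406 km⁻¹

Athy: φ(Z) = φ₀ e^(−kZ) ⇒ φ₁/φ₂ = e^{k(Z₂−Z₁)} ⇒ k = ln(φ₁/φ₂)/(Z₂−Z₁)
k = ln(0.354/0.082) / (4.4 − 0.8) = ln(4.317) / 3.6 = 1.4626 / 3.6 = 0.4063 km⁻¹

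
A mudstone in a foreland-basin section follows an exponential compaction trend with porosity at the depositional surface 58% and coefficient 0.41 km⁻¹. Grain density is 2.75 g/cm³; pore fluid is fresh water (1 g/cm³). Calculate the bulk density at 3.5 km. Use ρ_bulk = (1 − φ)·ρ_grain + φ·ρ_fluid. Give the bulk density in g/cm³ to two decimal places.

Porosity at depth: n = 0.58·exp(−0.41×3.5) = 0.58×0.2381 = 0.1381
Bulk density: ρ_b = (1−n)ρ_g + n·ρ_f = 0.8619×2.75 + 0.1381×1
       = 2.370 + 0.138 = 2.508 g/cm³

2.51 g/cm³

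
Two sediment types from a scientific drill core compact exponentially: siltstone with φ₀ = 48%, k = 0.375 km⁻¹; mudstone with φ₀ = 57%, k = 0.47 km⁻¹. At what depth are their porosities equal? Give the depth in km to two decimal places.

1.81 km

Set φ₀ₐ e^(−kₐd) = φ₀ᵦ e^(−kᵦd) ⇒ ln(φ₀ₐ/φ₀ᵦ) = (kₐ − kᵦ)·d
d = ln(0.48/0.57) / (0.375 − 0.47) = -0.1719 / -0.095 = 1.809 km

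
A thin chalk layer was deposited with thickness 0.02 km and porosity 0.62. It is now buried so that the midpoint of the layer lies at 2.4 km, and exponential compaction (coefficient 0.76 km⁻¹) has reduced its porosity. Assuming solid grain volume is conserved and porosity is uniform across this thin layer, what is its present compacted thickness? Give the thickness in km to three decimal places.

0.008 km

Porosity at 2.4 km: phi = 0.62·exp(−0.76×2.4) = 0.1001
Solid-volume conservation: h(1−phi) = h₀(1−phi₀) ⇒ h = h₀·(1−phi₀)/(1−phi)
h = 0.02 × (1 − 0.62)/(1 − 0.1001) = 0.02 × 0.4222 = 0.0084 km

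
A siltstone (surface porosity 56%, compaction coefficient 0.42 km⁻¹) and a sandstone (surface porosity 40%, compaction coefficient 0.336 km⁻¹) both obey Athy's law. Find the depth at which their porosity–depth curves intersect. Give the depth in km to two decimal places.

4.01 km

Set n₀ₐ e^(−kₐd) = n₀ᵦ e^(−kᵦd) ⇒ ln(n₀ₐ/n₀ᵦ) = (kₐ − kᵦ)·d
d = ln(0.56/0.4) / (0.42 − 0.336) = 0.3365 / 0.084 = 4.006 km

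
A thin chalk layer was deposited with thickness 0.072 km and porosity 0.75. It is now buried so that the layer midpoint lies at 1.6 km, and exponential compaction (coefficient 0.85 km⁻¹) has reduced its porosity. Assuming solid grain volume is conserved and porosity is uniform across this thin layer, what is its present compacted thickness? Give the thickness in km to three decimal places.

Porosity at 1.6 km: φ = 0.75·exp(−0.85×1.6) = 0.1925
Solid-volume conservation: h(1−φ) = h₀(1−φ₀) ⇒ h = h₀·(1−φ₀)/(1−φ)
h = 0.072 × (1 − 0.75)/(1 − 0.1925) = 0.072 × 0.3096 = 0.0223 km

0.022 km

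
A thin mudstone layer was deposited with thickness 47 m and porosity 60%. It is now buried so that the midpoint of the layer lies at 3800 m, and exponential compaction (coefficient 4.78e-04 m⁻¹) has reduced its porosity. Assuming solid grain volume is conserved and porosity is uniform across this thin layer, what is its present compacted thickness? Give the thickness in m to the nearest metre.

Working in km (1 km = 1000 m; c in km⁻¹ = c in m⁻¹ × 1000):
Porosity at 3.8 km: n = 0.6·exp(−0.478×3.8) = 0.0976
Solid-volume conservation: h(1−n) = h₀(1−n₀) ⇒ h = h₀·(1−n₀)/(1−n)
h = 0.047 × (1 − 0.6)/(1 − 0.0976) = 0.047 × 0.4432 = 0.0208 km

21 m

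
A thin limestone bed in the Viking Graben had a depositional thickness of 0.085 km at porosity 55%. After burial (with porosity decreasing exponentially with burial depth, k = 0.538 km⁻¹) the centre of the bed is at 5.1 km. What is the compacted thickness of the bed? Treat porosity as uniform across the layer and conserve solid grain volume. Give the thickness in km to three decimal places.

0.040 km

Porosity at 5.1 km: phi = 0.55·exp(−0.538×5.1) = 0.0354
Solid-volume conservation: h(1−phi) = h₀(1−phi₀) ⇒ h = h₀·(1−phi₀)/(1−phi)
h = 0.085 × (1 − 0.55)/(1 − 0.0354) = 0.085 × 0.4665 = 0.0397 km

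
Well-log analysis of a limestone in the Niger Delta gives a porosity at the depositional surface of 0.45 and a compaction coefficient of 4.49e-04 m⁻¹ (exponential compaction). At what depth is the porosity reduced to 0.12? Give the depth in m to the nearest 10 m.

Working in km (1 km = 1000 m; c in km⁻¹ = c in m⁻¹ × 1000):
Invert Athy's law: z = ln(phi₀/phi) / c
z = ln(0.45/0.12) / 0.449 = ln(3.75) / 0.449 = 1.3218 / 0.449 = 2.944 km

2940 m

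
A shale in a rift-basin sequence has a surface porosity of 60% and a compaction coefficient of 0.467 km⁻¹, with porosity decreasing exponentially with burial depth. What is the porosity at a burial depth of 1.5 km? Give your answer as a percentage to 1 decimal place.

29.8%

n = n₀·exp(−β·Z) = 0.6 × exp(−0.467 × 1.5) = 0.6 × exp(−0.7005)
  = 0.6 × 0.4963 = 0.2978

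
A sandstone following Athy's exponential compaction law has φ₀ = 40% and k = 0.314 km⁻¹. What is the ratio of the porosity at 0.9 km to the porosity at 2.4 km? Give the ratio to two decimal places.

φ(z₁)/φ(z₂) = e^(−k·z₁)/e^(−k·z₂) = e^{k(z₂−z₁)}
= exp(0.314 × 1.5) = exp(0.471) = 1.6016

1.60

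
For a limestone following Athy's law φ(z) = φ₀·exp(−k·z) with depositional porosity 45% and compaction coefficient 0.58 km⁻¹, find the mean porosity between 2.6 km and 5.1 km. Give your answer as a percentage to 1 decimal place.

5.3%

⟨φ⟩ = (1/(z₂−z₁)) ∫ φ₀ e^(−kz) dz = φ₀·(e^(−k·z₁) − e^(−k·z₂)) / (k·(z₂−z₁))
e^(−0.58×2.6) = 0.2214; e^(−0.58×5.1) = 0.0519
⟨φ⟩ = 0.45 × (0.2214 − 0.0519) / (0.58 × 2.5) = 0.45 × 0.1168 = 0.0526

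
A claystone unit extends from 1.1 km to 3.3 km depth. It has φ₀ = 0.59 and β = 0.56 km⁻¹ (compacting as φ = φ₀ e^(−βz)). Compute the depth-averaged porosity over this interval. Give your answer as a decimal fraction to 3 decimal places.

⟨φ⟩ = (1/(z₂−z₁)) ∫ φ₀ e^(−βz) dz = φ₀·(e^(−β·z₁) − e^(−β·z₂)) / (β·(z₂−z₁))
e^(−0.56×1.1) = 0.5401; e^(−0.56×3.3) = 0.1576
⟨φ⟩ = 0.59 × (0.5401 − 0.1576) / (0.56 × 2.2) = 0.59 × 0.3105 = 0.1832

0.183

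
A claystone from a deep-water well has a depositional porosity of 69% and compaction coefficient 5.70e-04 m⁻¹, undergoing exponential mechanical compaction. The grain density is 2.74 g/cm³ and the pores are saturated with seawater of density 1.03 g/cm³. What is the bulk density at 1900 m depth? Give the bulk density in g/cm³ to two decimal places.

Working in km (1 km = 1000 m; k in km⁻¹ = k in m⁻¹ × 1000):
Porosity at depth: phi = 0.69·exp(−0.57×1.9) = 0.69×0.3386 = 0.2336
Bulk density: ρ_b = (1−phi)ρ_g + phi·ρ_f = 0.7664×2.74 + 0.2336×1.03
       = 2.100 + 0.241 = 2.341 g/cm³

2.34 g/cm³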